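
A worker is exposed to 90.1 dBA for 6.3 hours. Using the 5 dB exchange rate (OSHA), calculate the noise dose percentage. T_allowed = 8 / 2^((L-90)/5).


Given values:
  L = 90.1 dBA, T = 6.3 hours
Formula: T_allowed = 8 / 2^((L - 90) / 5)
Compute exponent: (90.1 - 90) / 5 = 0.02
Compute 2^(0.02) = 1.013959
T_allowed = 8 / 1.013959 = 7.889865 hours
Dose = (T / T_allowed) * 100
Dose = (6.3 / 7.889865) * 100 = 79.85

79.85 %


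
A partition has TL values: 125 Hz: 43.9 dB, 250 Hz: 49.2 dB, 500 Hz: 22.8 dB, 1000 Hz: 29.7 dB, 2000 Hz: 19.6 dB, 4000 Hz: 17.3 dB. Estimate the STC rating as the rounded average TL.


Given TL values at each frequency:
  125 Hz: 43.9 dB
  250 Hz: 49.2 dB
  500 Hz: 22.8 dB
  1000 Hz: 29.7 dB
  2000 Hz: 19.6 dB
  4000 Hz: 17.3 dB
Formula: STC ~ round(average of TL values)
Sum = 43.9 + 49.2 + 22.8 + 29.7 + 19.6 + 17.3 = 182.5
Average = 182.5 / 6 = 30.42
Rounded: 30

30


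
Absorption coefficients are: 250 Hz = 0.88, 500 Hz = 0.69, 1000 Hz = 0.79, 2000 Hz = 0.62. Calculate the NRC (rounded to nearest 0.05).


Given values:
  a_250 = 0.88, a_500 = 0.69
  a_1000 = 0.79, a_2000 = 0.62
Formula: NRC = (a250 + a500 + a1000 + a2000) / 4
Sum = 0.88 + 0.69 + 0.79 + 0.62 = 2.98
NRC = 2.98 / 4 = 0.745
Rounded to nearest 0.05: 0.75

0.75


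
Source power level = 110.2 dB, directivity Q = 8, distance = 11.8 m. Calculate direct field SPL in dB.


Given values:
  Lw = 110.2 dB, Q = 8, r = 11.8 m
Formula: SPL = Lw + 10 * log10(Q / (4 * pi * r^2))
Compute 4 * pi * r^2 = 4 * pi * 11.8^2 = 1749.7414
Compute Q / denom = 8 / 1749.7414 = 0.0045721
Compute 10 * log10(0.0045721) = -23.3988
SPL = 110.2 + (-23.3988) = 86.8

86.8 dB


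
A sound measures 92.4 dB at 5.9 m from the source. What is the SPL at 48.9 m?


Given values:
  SPL1 = 92.4 dB, r1 = 5.9 m, r2 = 48.9 m
Formula: SPL2 = SPL1 - 20 * log10(r2 / r1)
Compute ratio: r2 / r1 = 48.9 / 5.9 = 8.2881
Compute log10: log10(8.2881) = 0.918455
Compute drop: 20 * 0.918455 = 18.3691
SPL2 = 92.4 - 18.3691 = 74.03

74.03 dB


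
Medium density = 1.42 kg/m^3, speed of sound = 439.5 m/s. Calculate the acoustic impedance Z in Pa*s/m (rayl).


Given values:
  rho = 1.42 kg/m^3
  c = 439.5 m/s
Formula: Z = rho * c
Z = 1.42 * 439.5
Z = 624.09

624.09 rayl


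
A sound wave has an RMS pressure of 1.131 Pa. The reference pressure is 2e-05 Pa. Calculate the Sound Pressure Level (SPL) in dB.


Given values:
  p = 1.131 Pa
  p_ref = 2e-05 Pa
Formula: SPL = 20 * log10(p / p_ref)
Compute ratio: p / p_ref = 1.131 / 2e-05 = 56550
Compute log10: log10(56550) = 4.752433
Multiply: SPL = 20 * 4.752433 = 95.05

95.05 dB


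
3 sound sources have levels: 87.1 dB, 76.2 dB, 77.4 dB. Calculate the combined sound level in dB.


Formula: L_total = 10 * log10( sum(10^(Li/10)) )
  Source 1: 10^(87.1/10) = 512861383.9914
  Source 2: 10^(76.2/10) = 41686938.347
  Source 3: 10^(77.4/10) = 54954087.3858
Sum of linear values = 609502409.7242
L_total = 10 * log10(609502409.7242) = 87.85

87.85 dB


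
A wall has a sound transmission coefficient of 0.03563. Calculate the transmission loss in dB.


Given values:
  tau = 0.03563
Formula: TL = 10 * log10(1 / tau)
Compute 1 / tau = 1 / 0.03563 = 28.0662
Compute log10(28.0662) = 1.448184
TL = 10 * 1.448184 = 14.48

14.48 dB


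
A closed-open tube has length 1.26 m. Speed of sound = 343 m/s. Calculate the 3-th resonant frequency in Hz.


Given values:
  Tube type: closed-open, L = 1.26 m, c = 343 m/s, n = 3
Formula: f_n = (2n - 1) * c / (4 * L)
Compute 2n - 1 = 2*3 - 1 = 5
Compute 4 * L = 4 * 1.26 = 5.04
f = 5 * 343 / 5.04
f = 340.28

340.28 Hz


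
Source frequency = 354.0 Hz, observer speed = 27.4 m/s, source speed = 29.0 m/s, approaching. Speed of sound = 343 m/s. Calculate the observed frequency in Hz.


Given values:
  f_s = 354.0 Hz, v_o = 27.4 m/s, v_s = 29.0 m/s
  Direction: approaching
Formula: f_o = f_s * (c + v_o) / (c - v_s)
Numerator: c + v_o = 343 + 27.4 = 370.4
Denominator: c - v_s = 343 - 29.0 = 314.0
f_o = 354.0 * 370.4 / 314.0 = 417.58

417.58 Hz


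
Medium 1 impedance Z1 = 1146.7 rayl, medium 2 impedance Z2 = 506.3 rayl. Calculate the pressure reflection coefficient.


Given values:
  Z1 = 1146.7 rayl, Z2 = 506.3 rayl
Formula: R = (Z2 - Z1) / (Z2 + Z1)
Numerator: Z2 - Z1 = 506.3 - 1146.7 = -640.4
Denominator: Z2 + Z1 = 506.3 + 1146.7 = 1653.0
R = -640.4 / 1653.0 = -0.3874

-0.3874


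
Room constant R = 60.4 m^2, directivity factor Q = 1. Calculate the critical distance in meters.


Given values:
  R = 60.4 m^2, Q = 1
Formula: d_c = 0.141 * sqrt(Q * R)
Compute Q * R = 1 * 60.4 = 60.4
Compute sqrt(60.4) = 7.7717
d_c = 0.141 * 7.7717 = 1.096

1.096 m


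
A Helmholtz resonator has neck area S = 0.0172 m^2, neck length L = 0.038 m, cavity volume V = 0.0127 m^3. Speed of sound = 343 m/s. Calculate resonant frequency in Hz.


Given values:
  S = 0.0172 m^2, L = 0.038 m, V = 0.0127 m^3, c = 343 m/s
Formula: f = (c / (2*pi)) * sqrt(S / (V * L))
Compute V * L = 0.0127 * 0.038 = 0.0004826
Compute S / (V * L) = 0.0172 / 0.0004826 = 35.6403
Compute sqrt(35.6403) = 5.96995
Compute c / (2*pi) = 343 / 6.283185 = 54.590148
f = 54.590148 * 5.96995 = 325.9

325.9 Hz


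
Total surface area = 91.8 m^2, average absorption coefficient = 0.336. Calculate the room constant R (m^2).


Given values:
  S = 91.8 m^2, alpha = 0.336
Formula: R = S * alpha / (1 - alpha)
Numerator: 91.8 * 0.336 = 30.8448
Denominator: 1 - 0.336 = 0.664
R = 30.8448 / 0.664 = 46.45

46.45 m^2


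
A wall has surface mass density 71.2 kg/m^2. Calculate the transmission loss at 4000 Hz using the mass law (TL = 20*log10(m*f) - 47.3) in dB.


Given values:
  m = 71.2 kg/m^2, f = 4000 Hz
Formula: TL = 20 * log10(m * f) - 47.3
Compute m * f = 71.2 * 4000 = 284800.0
Compute log10(284800.0) = 5.45454
Compute 20 * 5.45454 = 109.0908
TL = 109.0908 - 47.3 = 61.79

61.79 dB


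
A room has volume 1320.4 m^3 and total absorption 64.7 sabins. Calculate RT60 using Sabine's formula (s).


Given values:
  V = 1320.4 m^3
  A = 64.7 sabins
Formula: RT60 = 0.161 * V / A
Numerator: 0.161 * 1320.4 = 212.5844
RT60 = 212.5844 / 64.7 = 3.286

3.286 s


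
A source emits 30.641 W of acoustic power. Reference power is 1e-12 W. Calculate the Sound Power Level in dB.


Given values:
  W = 30.641 W
  W_ref = 1e-12 W
Formula: SWL = 10 * log10(W / W_ref)
Compute ratio: W / W_ref = 30641000000000
Compute log10: log10(30641000000000) = 13.486303
Multiply: SWL = 10 * 13.486303 = 134.86

134.86 dB


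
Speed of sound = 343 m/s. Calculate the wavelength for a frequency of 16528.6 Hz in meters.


Given values:
  c = 343 m/s, f = 16528.6 Hz
Formula: lambda = c / f
lambda = 343 / 16528.6
lambda = 0.0208

0.0208 m


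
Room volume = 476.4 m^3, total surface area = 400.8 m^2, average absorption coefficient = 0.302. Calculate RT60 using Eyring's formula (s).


Given values:
  V = 476.4 m^3, S = 400.8 m^2, alpha = 0.302
Formula: RT60 = 0.161 * V / (-S * ln(1 - alpha))
Compute ln(1 - 0.302) = ln(0.698) = -0.359536
Denominator: -400.8 * -0.359536 = 144.102
Numerator: 0.161 * 476.4 = 76.7004
RT60 = 76.7004 / 144.102 = 0.532

0.532 s


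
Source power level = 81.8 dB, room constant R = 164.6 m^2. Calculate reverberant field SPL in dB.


Given values:
  Lw = 81.8 dB, R = 164.6 m^2
Formula: SPL = Lw + 10 * log10(4 / R)
Compute 4 / R = 4 / 164.6 = 0.024301
Compute 10 * log10(0.024301) = -16.1438
SPL = 81.8 + (-16.1438) = 65.66

65.66 dB


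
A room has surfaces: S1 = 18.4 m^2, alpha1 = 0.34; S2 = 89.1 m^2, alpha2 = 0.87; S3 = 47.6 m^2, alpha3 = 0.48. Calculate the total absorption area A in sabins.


Given surfaces:
  Surface 1: 18.4 * 0.34 = 6.256
  Surface 2: 89.1 * 0.87 = 77.517
  Surface 3: 47.6 * 0.48 = 22.848
Formula: A = sum(Si * alpha_i)
A = 6.256 + 77.517 + 22.848
A = 106.62

106.62 sabins


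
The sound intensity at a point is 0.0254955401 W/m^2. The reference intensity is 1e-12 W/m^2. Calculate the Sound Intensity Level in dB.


Given values:
  I = 0.0254955401 W/m^2
  I_ref = 1e-12 W/m^2
Formula: SIL = 10 * log10(I / I_ref)
Compute ratio: I / I_ref = 25495540100
Compute log10: log10(25495540100) = 10.406464
Multiply: SIL = 10 * 10.406464 = 104.06

104.06 dB


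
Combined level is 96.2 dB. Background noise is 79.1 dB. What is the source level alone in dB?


Given values:
  L_total = 96.2 dB, L_bg = 79.1 dB
Formula: L_source = 10 * log10(10^(L_total/10) - 10^(L_bg/10))
Convert to linear:
  10^(96.2/10) = 4168693834.7034
  10^(79.1/10) = 81283051.6164
Difference: 4168693834.7034 - 81283051.6164 = 4087410783.087
L_source = 10 * log10(4087410783.087) = 96.11

96.11 dB


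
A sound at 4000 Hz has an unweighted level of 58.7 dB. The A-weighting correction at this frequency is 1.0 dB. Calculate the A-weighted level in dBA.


Given values:
  SPL = 58.7 dB
  A-weighting at 4000 Hz = 1.0 dB
Formula: L_A = SPL + A_weight
L_A = 58.7 + (1.0)
L_A = 59.7

59.7 dBA


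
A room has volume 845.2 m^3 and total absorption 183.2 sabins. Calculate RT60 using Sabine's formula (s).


Given values:
  V = 845.2 m^3
  A = 183.2 sabins
Formula: RT60 = 0.161 * V / A
Numerator: 0.161 * 845.2 = 136.0772
RT60 = 136.0772 / 183.2 = 0.743

0.743 s


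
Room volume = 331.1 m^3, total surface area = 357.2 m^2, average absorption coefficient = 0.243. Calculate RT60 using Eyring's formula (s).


Given values:
  V = 331.1 m^3, S = 357.2 m^2, alpha = 0.243
Formula: RT60 = 0.161 * V / (-S * ln(1 - alpha))
Compute ln(1 - 0.243) = ln(0.757) = -0.278392
Denominator: -357.2 * -0.278392 = 99.4416
Numerator: 0.161 * 331.1 = 53.3071
RT60 = 53.3071 / 99.4416 = 0.536

0.536 s


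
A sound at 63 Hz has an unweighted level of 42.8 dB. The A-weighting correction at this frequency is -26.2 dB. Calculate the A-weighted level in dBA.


Given values:
  SPL = 42.8 dB
  A-weighting at 63 Hz = -26.2 dB
Formula: L_A = SPL + A_weight
L_A = 42.8 + (-26.2)
L_A = 16.6

16.6 dBA


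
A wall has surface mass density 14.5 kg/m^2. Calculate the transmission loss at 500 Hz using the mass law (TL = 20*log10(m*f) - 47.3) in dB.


Given values:
  m = 14.5 kg/m^2, f = 500 Hz
Formula: TL = 20 * log10(m * f) - 47.3
Compute m * f = 14.5 * 500 = 7250.0
Compute log10(7250.0) = 3.860338
Compute 20 * 3.860338 = 77.2068
TL = 77.2068 - 47.3 = 29.91

29.91 dB


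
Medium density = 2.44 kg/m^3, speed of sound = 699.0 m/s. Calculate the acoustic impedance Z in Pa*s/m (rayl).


Given values:
  rho = 2.44 kg/m^3
  c = 699.0 m/s
Formula: Z = rho * c
Z = 2.44 * 699.0
Z = 1705.56

1705.56 rayl


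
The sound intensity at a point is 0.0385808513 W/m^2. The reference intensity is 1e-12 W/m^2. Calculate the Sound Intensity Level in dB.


Given values:
  I = 0.0385808513 W/m^2
  I_ref = 1e-12 W/m^2
Formula: SIL = 10 * log10(I / I_ref)
Compute ratio: I / I_ref = 38580851300
Compute log10: log10(38580851300) = 10.586372
Multiply: SIL = 10 * 10.586372 = 105.86

105.86 dB


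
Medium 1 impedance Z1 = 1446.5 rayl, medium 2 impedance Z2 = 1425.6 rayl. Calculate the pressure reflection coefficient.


Given values:
  Z1 = 1446.5 rayl, Z2 = 1425.6 rayl
Formula: R = (Z2 - Z1) / (Z2 + Z1)
Numerator: Z2 - Z1 = 1425.6 - 1446.5 = -20.9
Denominator: Z2 + Z1 = 1425.6 + 1446.5 = 2872.1
R = -20.9 / 2872.1 = -0.0073

-0.0073


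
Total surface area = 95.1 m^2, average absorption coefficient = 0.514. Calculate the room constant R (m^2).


Given values:
  S = 95.1 m^2, alpha = 0.514
Formula: R = S * alpha / (1 - alpha)
Numerator: 95.1 * 0.514 = 48.8814
Denominator: 1 - 0.514 = 0.486
R = 48.8814 / 0.486 = 100.58

100.58 m^2


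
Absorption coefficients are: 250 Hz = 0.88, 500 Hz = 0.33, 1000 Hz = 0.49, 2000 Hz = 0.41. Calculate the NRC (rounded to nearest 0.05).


Given values:
  a_250 = 0.88, a_500 = 0.33
  a_1000 = 0.49, a_2000 = 0.41
Formula: NRC = (a250 + a500 + a1000 + a2000) / 4
Sum = 0.88 + 0.33 + 0.49 + 0.41 = 2.11
NRC = 2.11 / 4 = 0.5275
Rounded to nearest 0.05: 0.55

0.55


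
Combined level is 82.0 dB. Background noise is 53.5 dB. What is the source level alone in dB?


Given values:
  L_total = 82.0 dB, L_bg = 53.5 dB
Formula: L_source = 10 * log10(10^(L_total/10) - 10^(L_bg/10))
Convert to linear:
  10^(82.0/10) = 158489319.2461
  10^(53.5/10) = 223872.1139
Difference: 158489319.2461 - 223872.1139 = 158265447.1322
L_source = 10 * log10(158265447.1322) = 81.99

81.99 dB


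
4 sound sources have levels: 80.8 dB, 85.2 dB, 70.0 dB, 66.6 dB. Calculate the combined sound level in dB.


Formula: L_total = 10 * log10( sum(10^(Li/10)) )
  Source 1: 10^(80.8/10) = 120226443.4617
  Source 2: 10^(85.2/10) = 331131121.4826
  Source 3: 10^(70.0/10) = 10000000.0
  Source 4: 10^(66.6/10) = 4570881.8961
Sum of linear values = 465928446.8404
L_total = 10 * log10(465928446.8404) = 86.68

86.68 dB


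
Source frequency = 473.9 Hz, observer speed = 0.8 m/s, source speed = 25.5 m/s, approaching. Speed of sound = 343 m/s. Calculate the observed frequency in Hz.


Given values:
  f_s = 473.9 Hz, v_o = 0.8 m/s, v_s = 25.5 m/s
  Direction: approaching
Formula: f_o = f_s * (c + v_o) / (c - v_s)
Numerator: c + v_o = 343 + 0.8 = 343.8
Denominator: c - v_s = 343 - 25.5 = 317.5
f_o = 473.9 * 343.8 / 317.5 = 513.16

513.16 Hz


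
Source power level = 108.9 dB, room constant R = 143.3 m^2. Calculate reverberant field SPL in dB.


Given values:
  Lw = 108.9 dB, R = 143.3 m^2
Formula: SPL = Lw + 10 * log10(4 / R)
Compute 4 / R = 4 / 143.3 = 0.027913
Compute 10 * log10(0.027913) = -15.5419
SPL = 108.9 + (-15.5419) = 93.36

93.36 dB


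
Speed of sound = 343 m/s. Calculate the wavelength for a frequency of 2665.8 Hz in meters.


Given values:
  c = 343 m/s, f = 2665.8 Hz
Formula: lambda = c / f
lambda = 343 / 2665.8
lambda = 0.1287

0.1287 m


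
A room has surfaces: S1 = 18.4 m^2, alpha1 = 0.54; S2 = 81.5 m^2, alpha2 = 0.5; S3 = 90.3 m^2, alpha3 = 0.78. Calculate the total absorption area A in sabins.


Given surfaces:
  Surface 1: 18.4 * 0.54 = 9.936
  Surface 2: 81.5 * 0.5 = 40.75
  Surface 3: 90.3 * 0.78 = 70.434
Formula: A = sum(Si * alpha_i)
A = 9.936 + 40.75 + 70.434
A = 121.12

121.12 sabins


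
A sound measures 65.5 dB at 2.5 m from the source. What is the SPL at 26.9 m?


Given values:
  SPL1 = 65.5 dB, r1 = 2.5 m, r2 = 26.9 m
Formula: SPL2 = SPL1 - 20 * log10(r2 / r1)
Compute ratio: r2 / r1 = 26.9 / 2.5 = 10.76
Compute log10: log10(10.76) = 1.031812
Compute drop: 20 * 1.031812 = 20.6362
SPL2 = 65.5 - 20.6362 = 44.86

44.86 dB


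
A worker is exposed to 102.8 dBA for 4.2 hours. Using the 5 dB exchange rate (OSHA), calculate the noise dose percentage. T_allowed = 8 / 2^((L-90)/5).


Given values:
  L = 102.8 dBA, T = 4.2 hours
Formula: T_allowed = 8 / 2^((L - 90) / 5)
Compute exponent: (102.8 - 90) / 5 = 2.56
Compute 2^(2.56) = 5.897077
T_allowed = 8 / 5.897077 = 1.356604 hours
Dose = (T / T_allowed) * 100
Dose = (4.2 / 1.356604) * 100 = 309.6

309.6 %


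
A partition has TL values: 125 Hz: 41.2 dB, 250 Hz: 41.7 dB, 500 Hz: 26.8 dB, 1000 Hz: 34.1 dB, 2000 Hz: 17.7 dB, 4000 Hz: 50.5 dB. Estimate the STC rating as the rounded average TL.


Given TL values at each frequency:
  125 Hz: 41.2 dB
  250 Hz: 41.7 dB
  500 Hz: 26.8 dB
  1000 Hz: 34.1 dB
  2000 Hz: 17.7 dB
  4000 Hz: 50.5 dB
Formula: STC ~ round(average of TL values)
Sum = 41.2 + 41.7 + 26.8 + 34.1 + 17.7 + 50.5 = 212.0
Average = 212.0 / 6 = 35.33
Rounded: 35

35


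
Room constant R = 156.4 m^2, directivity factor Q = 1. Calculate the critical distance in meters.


Given values:
  R = 156.4 m^2, Q = 1
Formula: d_c = 0.141 * sqrt(Q * R)
Compute Q * R = 1 * 156.4 = 156.4
Compute sqrt(156.4) = 12.506
d_c = 0.141 * 12.506 = 1.763

1.763 m


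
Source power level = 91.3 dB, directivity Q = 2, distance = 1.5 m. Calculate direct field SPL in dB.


Given values:
  Lw = 91.3 dB, Q = 2, r = 1.5 m
Formula: SPL = Lw + 10 * log10(Q / (4 * pi * r^2))
Compute 4 * pi * r^2 = 4 * pi * 1.5^2 = 28.2743
Compute Q / denom = 2 / 28.2743 = 0.07073562
Compute 10 * log10(0.07073562) = -11.5036
SPL = 91.3 + (-11.5036) = 79.8

79.8 dB


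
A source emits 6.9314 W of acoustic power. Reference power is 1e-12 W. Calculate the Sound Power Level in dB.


Given values:
  W = 6.9314 W
  W_ref = 1e-12 W
Formula: SWL = 10 * log10(W / W_ref)
Compute ratio: W / W_ref = 6931400000000
Compute log10: log10(6931400000000) = 12.840821
Multiply: SWL = 10 * 12.840821 = 128.41

128.41 dB


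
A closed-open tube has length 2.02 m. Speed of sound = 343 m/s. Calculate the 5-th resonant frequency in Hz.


Given values:
  Tube type: closed-open, L = 2.02 m, c = 343 m/s, n = 5
Formula: f_n = (2n - 1) * c / (4 * L)
Compute 2n - 1 = 2*5 - 1 = 9
Compute 4 * L = 4 * 2.02 = 8.08
f = 9 * 343 / 8.08
f = 382.05

382.05 Hz


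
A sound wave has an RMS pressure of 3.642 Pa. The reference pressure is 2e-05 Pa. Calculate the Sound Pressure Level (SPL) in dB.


Given values:
  p = 3.642 Pa
  p_ref = 2e-05 Pa
Formula: SPL = 20 * log10(p / p_ref)
Compute ratio: p / p_ref = 3.642 / 2e-05 = 182100
Compute log10: log10(182100) = 5.26031
Multiply: SPL = 20 * 5.26031 = 105.21

105.21 dB


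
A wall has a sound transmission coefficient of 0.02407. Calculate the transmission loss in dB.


Given values:
  tau = 0.02407
Formula: TL = 10 * log10(1 / tau)
Compute 1 / tau = 1 / 0.02407 = 41.5455
Compute log10(41.5455) = 1.618524
TL = 10 * 1.618524 = 16.19

16.19 dB


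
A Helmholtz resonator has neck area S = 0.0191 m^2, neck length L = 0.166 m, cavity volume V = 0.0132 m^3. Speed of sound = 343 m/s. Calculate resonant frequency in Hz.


Given values:
  S = 0.0191 m^2, L = 0.166 m, V = 0.0132 m^3, c = 343 m/s
Formula: f = (c / (2*pi)) * sqrt(S / (V * L))
Compute V * L = 0.0132 * 0.166 = 0.0021912
Compute S / (V * L) = 0.0191 / 0.0021912 = 8.7167
Compute sqrt(8.7167) = 2.952406
Compute c / (2*pi) = 343 / 6.283185 = 54.590148
f = 54.590148 * 2.952406 = 161.17

161.17 Hz


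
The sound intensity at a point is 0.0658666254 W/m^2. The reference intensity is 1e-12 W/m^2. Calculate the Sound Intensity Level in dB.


Given values:
  I = 0.0658666254 W/m^2
  I_ref = 1e-12 W/m^2
Formula: SIL = 10 * log10(I / I_ref)
Compute ratio: I / I_ref = 65866625400
Compute log10: log10(65866625400) = 10.818665
Multiply: SIL = 10 * 10.818665 = 108.19

108.19 dB


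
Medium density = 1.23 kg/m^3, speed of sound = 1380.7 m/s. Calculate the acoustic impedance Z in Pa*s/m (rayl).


Given values:
  rho = 1.23 kg/m^3
  c = 1380.7 m/s
Formula: Z = rho * c
Z = 1.23 * 1380.7
Z = 1698.26

1698.26 rayl


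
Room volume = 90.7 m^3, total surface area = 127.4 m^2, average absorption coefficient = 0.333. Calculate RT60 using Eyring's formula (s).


Given values:
  V = 90.7 m^3, S = 127.4 m^2, alpha = 0.333
Formula: RT60 = 0.161 * V / (-S * ln(1 - alpha))
Compute ln(1 - 0.333) = ln(0.667) = -0.404965
Denominator: -127.4 * -0.404965 = 51.5925
Numerator: 0.161 * 90.7 = 14.6027
RT60 = 14.6027 / 51.5925 = 0.283

0.283 s


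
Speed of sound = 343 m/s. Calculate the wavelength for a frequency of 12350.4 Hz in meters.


Given values:
  c = 343 m/s, f = 12350.4 Hz
Formula: lambda = c / f
lambda = 343 / 12350.4
lambda = 0.0278

0.0278 m


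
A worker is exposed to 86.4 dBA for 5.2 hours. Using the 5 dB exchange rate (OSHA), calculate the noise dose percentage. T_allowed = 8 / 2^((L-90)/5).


Given values:
  L = 86.4 dBA, T = 5.2 hours
Formula: T_allowed = 8 / 2^((L - 90) / 5)
Compute exponent: (86.4 - 90) / 5 = -0.72
Compute 2^(-0.72) = 0.607097
T_allowed = 8 / 0.607097 = 13.177466 hours
Dose = (T / T_allowed) * 100
Dose = (5.2 / 13.177466) * 100 = 39.46

39.46 %


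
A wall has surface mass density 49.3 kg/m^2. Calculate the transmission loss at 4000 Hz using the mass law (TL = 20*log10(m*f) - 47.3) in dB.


Given values:
  m = 49.3 kg/m^2, f = 4000 Hz
Formula: TL = 20 * log10(m * f) - 47.3
Compute m * f = 49.3 * 4000 = 197200.0
Compute log10(197200.0) = 5.294907
Compute 20 * 5.294907 = 105.8981
TL = 105.8981 - 47.3 = 58.6

58.6 dB


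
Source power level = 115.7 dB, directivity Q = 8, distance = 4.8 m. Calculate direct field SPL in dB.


Given values:
  Lw = 115.7 dB, Q = 8, r = 4.8 m
Formula: SPL = Lw + 10 * log10(Q / (4 * pi * r^2))
Compute 4 * pi * r^2 = 4 * pi * 4.8^2 = 289.5292
Compute Q / denom = 8 / 289.5292 = 0.02763106
Compute 10 * log10(0.02763106) = -15.586
SPL = 115.7 + (-15.586) = 100.11

100.11 dB


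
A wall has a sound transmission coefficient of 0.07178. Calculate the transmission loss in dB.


Given values:
  tau = 0.07178
Formula: TL = 10 * log10(1 / tau)
Compute 1 / tau = 1 / 0.07178 = 13.9315
Compute log10(13.9315) = 1.143998
TL = 10 * 1.143998 = 11.44

11.44 dB


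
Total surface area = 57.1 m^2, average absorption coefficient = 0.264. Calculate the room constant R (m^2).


Given values:
  S = 57.1 m^2, alpha = 0.264
Formula: R = S * alpha / (1 - alpha)
Numerator: 57.1 * 0.264 = 15.0744
Denominator: 1 - 0.264 = 0.736
R = 15.0744 / 0.736 = 20.48

20.48 m^2


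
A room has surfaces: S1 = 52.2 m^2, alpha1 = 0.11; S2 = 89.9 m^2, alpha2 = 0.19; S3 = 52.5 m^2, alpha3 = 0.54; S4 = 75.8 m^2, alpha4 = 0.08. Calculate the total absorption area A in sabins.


Given surfaces:
  Surface 1: 52.2 * 0.11 = 5.742
  Surface 2: 89.9 * 0.19 = 17.081
  Surface 3: 52.5 * 0.54 = 28.35
  Surface 4: 75.8 * 0.08 = 6.064
Formula: A = sum(Si * alpha_i)
A = 5.742 + 17.081 + 28.35 + 6.064
A = 57.24

57.24 sabins


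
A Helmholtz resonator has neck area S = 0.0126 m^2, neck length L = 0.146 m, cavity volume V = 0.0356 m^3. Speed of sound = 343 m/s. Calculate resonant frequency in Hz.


Given values:
  S = 0.0126 m^2, L = 0.146 m, V = 0.0356 m^3, c = 343 m/s
Formula: f = (c / (2*pi)) * sqrt(S / (V * L))
Compute V * L = 0.0356 * 0.146 = 0.0051976
Compute S / (V * L) = 0.0126 / 0.0051976 = 2.4242
Compute sqrt(2.4242) = 1.556984
Compute c / (2*pi) = 343 / 6.283185 = 54.590148
f = 54.590148 * 1.556984 = 85.0

85.0 Hz


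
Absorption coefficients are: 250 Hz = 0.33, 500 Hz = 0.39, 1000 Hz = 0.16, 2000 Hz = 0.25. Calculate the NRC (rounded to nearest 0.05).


Given values:
  a_250 = 0.33, a_500 = 0.39
  a_1000 = 0.16, a_2000 = 0.25
Formula: NRC = (a250 + a500 + a1000 + a2000) / 4
Sum = 0.33 + 0.39 + 0.16 + 0.25 = 1.13
NRC = 1.13 / 4 = 0.2825
Rounded to nearest 0.05: 0.3

0.3


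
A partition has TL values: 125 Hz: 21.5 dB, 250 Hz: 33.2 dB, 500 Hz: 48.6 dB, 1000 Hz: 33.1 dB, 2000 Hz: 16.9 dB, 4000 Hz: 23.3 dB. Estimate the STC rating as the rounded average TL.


Given TL values at each frequency:
  125 Hz: 21.5 dB
  250 Hz: 33.2 dB
  500 Hz: 48.6 dB
  1000 Hz: 33.1 dB
  2000 Hz: 16.9 dB
  4000 Hz: 23.3 dB
Formula: STC ~ round(average of TL values)
Sum = 21.5 + 33.2 + 48.6 + 33.1 + 16.9 + 23.3 = 176.6
Average = 176.6 / 6 = 29.43
Rounded: 29

29


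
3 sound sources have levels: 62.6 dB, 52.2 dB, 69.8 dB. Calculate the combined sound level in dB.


Formula: L_total = 10 * log10( sum(10^(Li/10)) )
  Source 1: 10^(62.6/10) = 1819700.8586
  Source 2: 10^(52.2/10) = 165958.6907
  Source 3: 10^(69.8/10) = 9549925.8602
Sum of linear values = 11535585.4095
L_total = 10 * log10(11535585.4095) = 70.62

70.62 dB


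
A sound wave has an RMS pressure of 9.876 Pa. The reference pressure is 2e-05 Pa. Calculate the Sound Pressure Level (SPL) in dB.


Given values:
  p = 9.876 Pa
  p_ref = 2e-05 Pa
Formula: SPL = 20 * log10(p / p_ref)
Compute ratio: p / p_ref = 9.876 / 2e-05 = 493800
Compute log10: log10(493800) = 5.693551
Multiply: SPL = 20 * 5.693551 = 113.87

113.87 dB


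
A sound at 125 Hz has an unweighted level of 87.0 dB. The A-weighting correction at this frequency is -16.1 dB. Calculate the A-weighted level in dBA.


Given values:
  SPL = 87.0 dB
  A-weighting at 125 Hz = -16.1 dB
Formula: L_A = SPL + A_weight
L_A = 87.0 + (-16.1)
L_A = 70.9

70.9 dBA


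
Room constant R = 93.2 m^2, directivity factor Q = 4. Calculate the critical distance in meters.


Given values:
  R = 93.2 m^2, Q = 4
Formula: d_c = 0.141 * sqrt(Q * R)
Compute Q * R = 4 * 93.2 = 372.8
Compute sqrt(372.8) = 19.308
d_c = 0.141 * 19.308 = 2.722

2.722 m


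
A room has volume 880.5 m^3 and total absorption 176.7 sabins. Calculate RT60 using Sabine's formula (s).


Given values:
  V = 880.5 m^3
  A = 176.7 sabins
Formula: RT60 = 0.161 * V / A
Numerator: 0.161 * 880.5 = 141.7605
RT60 = 141.7605 / 176.7 = 0.802

0.802 s


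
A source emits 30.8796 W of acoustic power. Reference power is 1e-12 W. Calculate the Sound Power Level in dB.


Given values:
  W = 30.8796 W
  W_ref = 1e-12 W
Formula: SWL = 10 * log10(W / W_ref)
Compute ratio: W / W_ref = 30879600000000
Compute log10: log10(30879600000000) = 13.489672
Multiply: SWL = 10 * 13.489672 = 134.9

134.9 dB


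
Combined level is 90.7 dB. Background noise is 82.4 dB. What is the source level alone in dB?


Given values:
  L_total = 90.7 dB, L_bg = 82.4 dB
Formula: L_source = 10 * log10(10^(L_total/10) - 10^(L_bg/10))
Convert to linear:
  10^(90.7/10) = 1174897554.9395
  10^(82.4/10) = 173780082.8749
Difference: 1174897554.9395 - 173780082.8749 = 1001117472.0646
L_source = 10 * log10(1001117472.0646) = 90.0

90.0 dB


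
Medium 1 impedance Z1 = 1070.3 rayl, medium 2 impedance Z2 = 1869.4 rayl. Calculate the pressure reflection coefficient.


Given values:
  Z1 = 1070.3 rayl, Z2 = 1869.4 rayl
Formula: R = (Z2 - Z1) / (Z2 + Z1)
Numerator: Z2 - Z1 = 1869.4 - 1070.3 = 799.1
Denominator: Z2 + Z1 = 1869.4 + 1070.3 = 2939.7
R = 799.1 / 2939.7 = 0.2718

0.2718


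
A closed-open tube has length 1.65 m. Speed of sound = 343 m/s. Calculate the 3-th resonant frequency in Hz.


Given values:
  Tube type: closed-open, L = 1.65 m, c = 343 m/s, n = 3
Formula: f_n = (2n - 1) * c / (4 * L)
Compute 2n - 1 = 2*3 - 1 = 5
Compute 4 * L = 4 * 1.65 = 6.6
f = 5 * 343 / 6.6
f = 259.85

259.85 Hz


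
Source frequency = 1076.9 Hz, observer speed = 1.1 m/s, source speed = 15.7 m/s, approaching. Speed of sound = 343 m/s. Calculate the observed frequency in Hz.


Given values:
  f_s = 1076.9 Hz, v_o = 1.1 m/s, v_s = 15.7 m/s
  Direction: approaching
Formula: f_o = f_s * (c + v_o) / (c - v_s)
Numerator: c + v_o = 343 + 1.1 = 344.1
Denominator: c - v_s = 343 - 15.7 = 327.3
f_o = 1076.9 * 344.1 / 327.3 = 1132.18

1132.18 Hz


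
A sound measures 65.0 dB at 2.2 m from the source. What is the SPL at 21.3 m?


Given values:
  SPL1 = 65.0 dB, r1 = 2.2 m, r2 = 21.3 m
Formula: SPL2 = SPL1 - 20 * log10(r2 / r1)
Compute ratio: r2 / r1 = 21.3 / 2.2 = 9.6818
Compute log10: log10(9.6818) = 0.985956
Compute drop: 20 * 0.985956 = 19.7191
SPL2 = 65.0 - 19.7191 = 45.28

45.28 dB


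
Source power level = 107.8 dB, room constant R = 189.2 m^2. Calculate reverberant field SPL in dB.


Given values:
  Lw = 107.8 dB, R = 189.2 m^2
Formula: SPL = Lw + 10 * log10(4 / R)
Compute 4 / R = 4 / 189.2 = 0.021142
Compute 10 * log10(0.021142) = -16.7485
SPL = 107.8 + (-16.7485) = 91.05

91.05 dB


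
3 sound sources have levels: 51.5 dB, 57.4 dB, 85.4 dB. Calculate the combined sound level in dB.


Formula: L_total = 10 * log10( sum(10^(Li/10)) )
  Source 1: 10^(51.5/10) = 141253.7545
  Source 2: 10^(57.4/10) = 549540.8739
  Source 3: 10^(85.4/10) = 346736850.4525
Sum of linear values = 347427645.0809
L_total = 10 * log10(347427645.0809) = 85.41

85.41 dB


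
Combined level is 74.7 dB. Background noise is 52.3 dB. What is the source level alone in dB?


Given values:
  L_total = 74.7 dB, L_bg = 52.3 dB
Formula: L_source = 10 * log10(10^(L_total/10) - 10^(L_bg/10))
Convert to linear:
  10^(74.7/10) = 29512092.2667
  10^(52.3/10) = 169824.3652
Difference: 29512092.2667 - 169824.3652 = 29342267.9015
L_source = 10 * log10(29342267.9015) = 74.67

74.67 dB


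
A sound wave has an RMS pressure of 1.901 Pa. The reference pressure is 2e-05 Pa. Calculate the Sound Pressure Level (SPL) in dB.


Given values:
  p = 1.901 Pa
  p_ref = 2e-05 Pa
Formula: SPL = 20 * log10(p / p_ref)
Compute ratio: p / p_ref = 1.901 / 2e-05 = 95050
Compute log10: log10(95050) = 4.977952
Multiply: SPL = 20 * 4.977952 = 99.56

99.56 dB


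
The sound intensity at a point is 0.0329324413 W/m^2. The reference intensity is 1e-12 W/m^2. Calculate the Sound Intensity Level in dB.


Given values:
  I = 0.0329324413 W/m^2
  I_ref = 1e-12 W/m^2
Formula: SIL = 10 * log10(I / I_ref)
Compute ratio: I / I_ref = 32932441300
Compute log10: log10(32932441300) = 10.517624
Multiply: SIL = 10 * 10.517624 = 105.18

105.18 dB


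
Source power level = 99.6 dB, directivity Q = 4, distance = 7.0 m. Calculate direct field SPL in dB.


Given values:
  Lw = 99.6 dB, Q = 4, r = 7.0 m
Formula: SPL = Lw + 10 * log10(Q / (4 * pi * r^2))
Compute 4 * pi * r^2 = 4 * pi * 7.0^2 = 615.7522
Compute Q / denom = 4 / 615.7522 = 0.00649612
Compute 10 * log10(0.00649612) = -21.8735
SPL = 99.6 + (-21.8735) = 77.73

77.73 dB


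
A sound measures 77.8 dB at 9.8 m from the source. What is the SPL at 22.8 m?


Given values:
  SPL1 = 77.8 dB, r1 = 9.8 m, r2 = 22.8 m
Formula: SPL2 = SPL1 - 20 * log10(r2 / r1)
Compute ratio: r2 / r1 = 22.8 / 9.8 = 2.3265
Compute log10: log10(2.3265) = 0.366703
Compute drop: 20 * 0.366703 = 7.3341
SPL2 = 77.8 - 7.3341 = 70.47

70.47 dB


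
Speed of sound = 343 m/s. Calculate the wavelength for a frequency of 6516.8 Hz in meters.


Given values:
  c = 343 m/s, f = 6516.8 Hz
Formula: lambda = c / f
lambda = 343 / 6516.8
lambda = 0.0526

0.0526 m


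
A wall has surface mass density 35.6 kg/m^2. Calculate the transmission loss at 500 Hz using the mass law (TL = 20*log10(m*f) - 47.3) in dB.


Given values:
  m = 35.6 kg/m^2, f = 500 Hz
Formula: TL = 20 * log10(m * f) - 47.3
Compute m * f = 35.6 * 500 = 17800.0
Compute log10(17800.0) = 4.25042
Compute 20 * 4.25042 = 85.0084
TL = 85.0084 - 47.3 = 37.71

37.71 dB


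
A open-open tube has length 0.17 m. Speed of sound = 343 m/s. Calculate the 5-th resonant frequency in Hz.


Given values:
  Tube type: open-open, L = 0.17 m, c = 343 m/s, n = 5
Formula: f_n = n * c / (2 * L)
Compute 2 * L = 2 * 0.17 = 0.34
f = 5 * 343 / 0.34
f = 5044.12

5044.12 Hz


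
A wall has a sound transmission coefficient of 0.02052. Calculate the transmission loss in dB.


Given values:
  tau = 0.02052
Formula: TL = 10 * log10(1 / tau)
Compute 1 / tau = 1 / 0.02052 = 48.7329
Compute log10(48.7329) = 1.687822
TL = 10 * 1.687822 = 16.88

16.88 dB


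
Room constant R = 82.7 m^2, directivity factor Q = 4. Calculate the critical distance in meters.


Given values:
  R = 82.7 m^2, Q = 4
Formula: d_c = 0.141 * sqrt(Q * R)
Compute Q * R = 4 * 82.7 = 330.8
Compute sqrt(330.8) = 18.1879
d_c = 0.141 * 18.1879 = 2.564

2.564 m


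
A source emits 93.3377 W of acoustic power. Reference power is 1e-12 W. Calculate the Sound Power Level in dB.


Given values:
  W = 93.3377 W
  W_ref = 1e-12 W
Formula: SWL = 10 * log10(W / W_ref)
Compute ratio: W / W_ref = 93337700000000
Compute log10: log10(93337700000000) = 13.970057
Multiply: SWL = 10 * 13.970057 = 139.7

139.7 dB


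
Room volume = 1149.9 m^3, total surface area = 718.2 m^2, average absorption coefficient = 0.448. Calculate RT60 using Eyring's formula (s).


Given values:
  V = 1149.9 m^3, S = 718.2 m^2, alpha = 0.448
Formula: RT60 = 0.161 * V / (-S * ln(1 - alpha))
Compute ln(1 - 0.448) = ln(0.552) = -0.594207
Denominator: -718.2 * -0.594207 = 426.7595
Numerator: 0.161 * 1149.9 = 185.1339
RT60 = 185.1339 / 426.7595 = 0.434

0.434 s


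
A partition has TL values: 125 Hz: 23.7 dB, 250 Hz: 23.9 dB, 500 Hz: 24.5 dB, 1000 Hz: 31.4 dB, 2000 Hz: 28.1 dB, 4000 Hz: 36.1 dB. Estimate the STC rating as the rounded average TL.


Given TL values at each frequency:
  125 Hz: 23.7 dB
  250 Hz: 23.9 dB
  500 Hz: 24.5 dB
  1000 Hz: 31.4 dB
  2000 Hz: 28.1 dB
  4000 Hz: 36.1 dB
Formula: STC ~ round(average of TL values)
Sum = 23.7 + 23.9 + 24.5 + 31.4 + 28.1 + 36.1 = 167.7
Average = 167.7 / 6 = 27.95
Rounded: 28

28


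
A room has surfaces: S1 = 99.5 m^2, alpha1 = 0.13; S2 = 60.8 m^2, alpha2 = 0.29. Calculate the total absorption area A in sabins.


Given surfaces:
  Surface 1: 99.5 * 0.13 = 12.935
  Surface 2: 60.8 * 0.29 = 17.632
Formula: A = sum(Si * alpha_i)
A = 12.935 + 17.632
A = 30.57

30.57 sabins


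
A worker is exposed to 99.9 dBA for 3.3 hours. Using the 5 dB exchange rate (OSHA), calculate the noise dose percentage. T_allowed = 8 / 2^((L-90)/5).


Given values:
  L = 99.9 dBA, T = 3.3 hours
Formula: T_allowed = 8 / 2^((L - 90) / 5)
Compute exponent: (99.9 - 90) / 5 = 1.98
Compute 2^(1.98) = 3.944931
T_allowed = 8 / 3.944931 = 2.027919 hours
Dose = (T / T_allowed) * 100
Dose = (3.3 / 2.027919) * 100 = 162.73

162.73 %


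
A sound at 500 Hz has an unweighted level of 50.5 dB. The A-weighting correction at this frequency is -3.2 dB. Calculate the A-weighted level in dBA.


Given values:
  SPL = 50.5 dB
  A-weighting at 500 Hz = -3.2 dB
Formula: L_A = SPL + A_weight
L_A = 50.5 + (-3.2)
L_A = 47.3

47.3 dBA


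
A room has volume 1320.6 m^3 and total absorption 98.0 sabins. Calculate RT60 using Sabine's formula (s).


Given values:
  V = 1320.6 m^3
  A = 98.0 sabins
Formula: RT60 = 0.161 * V / A
Numerator: 0.161 * 1320.6 = 212.6166
RT60 = 212.6166 / 98.0 = 2.17

2.17 s


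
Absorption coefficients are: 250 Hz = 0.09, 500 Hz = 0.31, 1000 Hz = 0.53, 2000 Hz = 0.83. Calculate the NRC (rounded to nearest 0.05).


Given values:
  a_250 = 0.09, a_500 = 0.31
  a_1000 = 0.53, a_2000 = 0.83
Formula: NRC = (a250 + a500 + a1000 + a2000) / 4
Sum = 0.09 + 0.31 + 0.53 + 0.83 = 1.76
NRC = 1.76 / 4 = 0.44
Rounded to nearest 0.05: 0.45

0.45


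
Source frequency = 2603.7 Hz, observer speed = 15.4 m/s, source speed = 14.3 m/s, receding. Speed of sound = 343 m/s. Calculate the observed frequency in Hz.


Given values:
  f_s = 2603.7 Hz, v_o = 15.4 m/s, v_s = 14.3 m/s
  Direction: receding
Formula: f_o = f_s * (c - v_o) / (c + v_s)
Numerator: c - v_o = 343 - 15.4 = 327.6
Denominator: c + v_s = 343 + 14.3 = 357.3
f_o = 2603.7 * 327.6 / 357.3 = 2387.27

2387.27 Hz


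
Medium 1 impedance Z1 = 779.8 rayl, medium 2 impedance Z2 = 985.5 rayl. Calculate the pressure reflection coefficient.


Given values:
  Z1 = 779.8 rayl, Z2 = 985.5 rayl
Formula: R = (Z2 - Z1) / (Z2 + Z1)
Numerator: Z2 - Z1 = 985.5 - 779.8 = 205.7
Denominator: Z2 + Z1 = 985.5 + 779.8 = 1765.3
R = 205.7 / 1765.3 = 0.1165

0.1165


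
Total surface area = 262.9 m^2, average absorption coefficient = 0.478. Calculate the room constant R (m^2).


Given values:
  S = 262.9 m^2, alpha = 0.478
Formula: R = S * alpha / (1 - alpha)
Numerator: 262.9 * 0.478 = 125.6662
Denominator: 1 - 0.478 = 0.522
R = 125.6662 / 0.522 = 240.74

240.74 m^2


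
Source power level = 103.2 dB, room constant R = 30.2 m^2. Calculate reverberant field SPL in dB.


Given values:
  Lw = 103.2 dB, R = 30.2 m^2
Formula: SPL = Lw + 10 * log10(4 / R)
Compute 4 / R = 4 / 30.2 = 0.13245
Compute 10 * log10(0.13245) = -8.7795
SPL = 103.2 + (-8.7795) = 94.42

94.42 dB


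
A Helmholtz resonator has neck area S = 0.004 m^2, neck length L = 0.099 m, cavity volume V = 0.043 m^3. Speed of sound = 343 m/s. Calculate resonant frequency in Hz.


Given values:
  S = 0.004 m^2, L = 0.099 m, V = 0.043 m^3, c = 343 m/s
Formula: f = (c / (2*pi)) * sqrt(S / (V * L))
Compute V * L = 0.043 * 0.099 = 0.004257
Compute S / (V * L) = 0.004 / 0.004257 = 0.9396
Compute sqrt(0.9396) = 0.96933
Compute c / (2*pi) = 343 / 6.283185 = 54.590148
f = 54.590148 * 0.96933 = 52.92

52.92 Hz


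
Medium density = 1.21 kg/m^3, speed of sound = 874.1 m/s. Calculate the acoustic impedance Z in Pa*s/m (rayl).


Given values:
  rho = 1.21 kg/m^3
  c = 874.1 m/s
Formula: Z = rho * c
Z = 1.21 * 874.1
Z = 1057.66

1057.66 rayl


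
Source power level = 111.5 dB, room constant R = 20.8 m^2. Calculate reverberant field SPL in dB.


Given values:
  Lw = 111.5 dB, R = 20.8 m^2
Formula: SPL = Lw + 10 * log10(4 / R)
Compute 4 / R = 4 / 20.8 = 0.192308
Compute 10 * log10(0.192308) = -7.16
SPL = 111.5 + (-7.16) = 104.34

104.34 dB


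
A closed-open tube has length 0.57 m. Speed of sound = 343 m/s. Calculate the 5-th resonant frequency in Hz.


Given values:
  Tube type: closed-open, L = 0.57 m, c = 343 m/s, n = 5
Formula: f_n = (2n - 1) * c / (4 * L)
Compute 2n - 1 = 2*5 - 1 = 9
Compute 4 * L = 4 * 0.57 = 2.28
f = 9 * 343 / 2.28
f = 1353.95

1353.95 Hz


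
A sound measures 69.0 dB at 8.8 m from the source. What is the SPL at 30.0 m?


Given values:
  SPL1 = 69.0 dB, r1 = 8.8 m, r2 = 30.0 m
Formula: SPL2 = SPL1 - 20 * log10(r2 / r1)
Compute ratio: r2 / r1 = 30.0 / 8.8 = 3.4091
Compute log10: log10(3.4091) = 0.53264
Compute drop: 20 * 0.53264 = 10.6528
SPL2 = 69.0 - 10.6528 = 58.35

58.35 dB


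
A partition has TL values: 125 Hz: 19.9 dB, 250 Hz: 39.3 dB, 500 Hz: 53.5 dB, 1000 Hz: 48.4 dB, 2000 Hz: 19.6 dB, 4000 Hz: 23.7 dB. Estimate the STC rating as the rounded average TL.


Given TL values at each frequency:
  125 Hz: 19.9 dB
  250 Hz: 39.3 dB
  500 Hz: 53.5 dB
  1000 Hz: 48.4 dB
  2000 Hz: 19.6 dB
  4000 Hz: 23.7 dB
Formula: STC ~ round(average of TL values)
Sum = 19.9 + 39.3 + 53.5 + 48.4 + 19.6 + 23.7 = 204.4
Average = 204.4 / 6 = 34.07
Rounded: 34

34


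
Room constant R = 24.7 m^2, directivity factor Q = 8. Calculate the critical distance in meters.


Given values:
  R = 24.7 m^2, Q = 8
Formula: d_c = 0.141 * sqrt(Q * R)
Compute Q * R = 8 * 24.7 = 197.6
Compute sqrt(197.6) = 14.057
d_c = 0.141 * 14.057 = 1.982

1.982 m


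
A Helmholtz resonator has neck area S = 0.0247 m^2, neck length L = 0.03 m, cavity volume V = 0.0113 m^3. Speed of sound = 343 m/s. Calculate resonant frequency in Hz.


Given values:
  S = 0.0247 m^2, L = 0.03 m, V = 0.0113 m^3, c = 343 m/s
Formula: f = (c / (2*pi)) * sqrt(S / (V * L))
Compute V * L = 0.0113 * 0.03 = 0.000339
Compute S / (V * L) = 0.0247 / 0.000339 = 72.8614
Compute sqrt(72.8614) = 8.535889
Compute c / (2*pi) = 343 / 6.283185 = 54.590148
f = 54.590148 * 8.535889 = 465.98

465.98 Hz


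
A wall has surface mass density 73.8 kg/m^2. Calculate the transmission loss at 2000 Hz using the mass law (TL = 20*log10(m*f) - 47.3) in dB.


Given values:
  m = 73.8 kg/m^2, f = 2000 Hz
Formula: TL = 20 * log10(m * f) - 47.3
Compute m * f = 73.8 * 2000 = 147600.0
Compute log10(147600.0) = 5.169086
Compute 20 * 5.169086 = 103.3817
TL = 103.3817 - 47.3 = 56.08

56.08 dB


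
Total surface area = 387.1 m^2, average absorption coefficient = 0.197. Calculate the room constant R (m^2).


Given values:
  S = 387.1 m^2, alpha = 0.197
Formula: R = S * alpha / (1 - alpha)
Numerator: 387.1 * 0.197 = 76.2587
Denominator: 1 - 0.197 = 0.803
R = 76.2587 / 0.803 = 94.97

94.97 m^2


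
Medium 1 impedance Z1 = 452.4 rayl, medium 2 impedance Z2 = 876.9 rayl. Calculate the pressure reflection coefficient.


Given values:
  Z1 = 452.4 rayl, Z2 = 876.9 rayl
Formula: R = (Z2 - Z1) / (Z2 + Z1)
Numerator: Z2 - Z1 = 876.9 - 452.4 = 424.5
Denominator: Z2 + Z1 = 876.9 + 452.4 = 1329.3
R = 424.5 / 1329.3 = 0.3193

0.3193


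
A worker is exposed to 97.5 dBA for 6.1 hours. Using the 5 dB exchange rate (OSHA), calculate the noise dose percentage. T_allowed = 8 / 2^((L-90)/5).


Given values:
  L = 97.5 dBA, T = 6.1 hours
Formula: T_allowed = 8 / 2^((L - 90) / 5)
Compute exponent: (97.5 - 90) / 5 = 1.5
Compute 2^(1.5) = 2.828427
T_allowed = 8 / 2.828427 = 2.828427 hours
Dose = (T / T_allowed) * 100
Dose = (6.1 / 2.828427) * 100 = 215.67

215.67 %


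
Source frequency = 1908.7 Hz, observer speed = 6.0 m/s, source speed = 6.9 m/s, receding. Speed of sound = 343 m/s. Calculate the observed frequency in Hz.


Given values:
  f_s = 1908.7 Hz, v_o = 6.0 m/s, v_s = 6.9 m/s
  Direction: receding
Formula: f_o = f_s * (c - v_o) / (c + v_s)
Numerator: c - v_o = 343 - 6.0 = 337.0
Denominator: c + v_s = 343 + 6.9 = 349.9
f_o = 1908.7 * 337.0 / 349.9 = 1838.33

1838.33 Hz


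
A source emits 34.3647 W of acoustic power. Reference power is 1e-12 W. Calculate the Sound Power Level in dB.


Given values:
  W = 34.3647 W
  W_ref = 1e-12 W
Formula: SWL = 10 * log10(W / W_ref)
Compute ratio: W / W_ref = 34364700000000
Compute log10: log10(34364700000000) = 13.536113
Multiply: SWL = 10 * 13.536113 = 135.36

135.36 dB
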